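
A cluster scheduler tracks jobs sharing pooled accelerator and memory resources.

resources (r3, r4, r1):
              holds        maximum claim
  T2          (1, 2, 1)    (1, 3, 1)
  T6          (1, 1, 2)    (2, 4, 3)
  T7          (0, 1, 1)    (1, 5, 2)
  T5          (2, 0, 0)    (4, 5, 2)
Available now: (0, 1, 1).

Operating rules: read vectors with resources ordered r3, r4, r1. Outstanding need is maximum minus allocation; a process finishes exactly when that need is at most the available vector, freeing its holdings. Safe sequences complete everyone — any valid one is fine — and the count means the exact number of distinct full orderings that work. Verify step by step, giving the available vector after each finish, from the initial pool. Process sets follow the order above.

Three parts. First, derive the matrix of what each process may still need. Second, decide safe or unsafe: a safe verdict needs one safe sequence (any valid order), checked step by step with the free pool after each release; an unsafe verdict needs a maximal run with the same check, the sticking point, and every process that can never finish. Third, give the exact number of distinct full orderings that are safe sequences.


(1) Outstanding need per process (order r3, r4, r1):
  T2: (0, 1, 0)
  T6: (1, 3, 1)
  T7: (1, 4, 1)
  T5: (2, 5, 2)
(2) The state is SAFE; one workable sequence: T2, T6, T7, T5.
Key observation: reading the order forward, T2 is the first process whose need (0, 1, 0) meets the free pool (0, 1, 1) exactly on a resource it requests.
Verifying each step:
  pool = (0, 1, 1)
  T2: need (0, 1, 0) fits (0, 1, 1); releases (1, 2, 1), pool now (1, 3, 2)
  T6: need (1, 3, 1) fits (1, 3, 2); releases (1, 1, 2), pool now (2, 4, 4)
  T7: need (1, 4, 1) fits (2, 4, 4); releases (0, 1, 1), pool now (2, 5, 5)
  T5: need (2, 5, 2) fits (2, 5, 5); releases (2, 0, 0), pool now (4, 5, 5)
(3) Precisely 1 of the possible complete orderings is a safe sequence.


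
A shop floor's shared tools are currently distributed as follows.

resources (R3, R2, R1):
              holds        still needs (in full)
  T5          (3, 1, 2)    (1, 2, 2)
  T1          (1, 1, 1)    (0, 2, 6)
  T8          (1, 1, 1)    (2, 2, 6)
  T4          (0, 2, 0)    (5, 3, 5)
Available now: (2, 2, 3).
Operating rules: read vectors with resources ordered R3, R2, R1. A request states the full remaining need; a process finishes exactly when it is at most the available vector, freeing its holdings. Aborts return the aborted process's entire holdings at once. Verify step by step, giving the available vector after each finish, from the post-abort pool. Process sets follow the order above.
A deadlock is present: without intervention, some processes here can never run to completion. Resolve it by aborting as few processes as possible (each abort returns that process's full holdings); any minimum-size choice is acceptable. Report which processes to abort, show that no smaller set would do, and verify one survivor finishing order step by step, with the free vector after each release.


The answer: abort T1.
Key observation: the returned (1, 1, 1) from T1 is what brings T8 — unrunnable before, under any order — into play at step 2.
Minimality: the empty abort set fails — the state is deadlocked as it stands.
The survivors complete as T5, T8, T4. Walking it through (starting from the post-abort pool):
  pool = (3, 3, 4)
  run T5 (needs (1, 2, 2), free (3, 3, 4)); after release of (3, 1, 2) the pool is (6, 4, 6)
  run T8 (needs (2, 2, 6), free (6, 4, 6)); after release of (1, 1, 1) the pool is (7, 5, 7)
  run T4 (needs (5, 3, 5), free (7, 5, 7)); after release of (0, 2, 0) the pool is (7, 7, 7)


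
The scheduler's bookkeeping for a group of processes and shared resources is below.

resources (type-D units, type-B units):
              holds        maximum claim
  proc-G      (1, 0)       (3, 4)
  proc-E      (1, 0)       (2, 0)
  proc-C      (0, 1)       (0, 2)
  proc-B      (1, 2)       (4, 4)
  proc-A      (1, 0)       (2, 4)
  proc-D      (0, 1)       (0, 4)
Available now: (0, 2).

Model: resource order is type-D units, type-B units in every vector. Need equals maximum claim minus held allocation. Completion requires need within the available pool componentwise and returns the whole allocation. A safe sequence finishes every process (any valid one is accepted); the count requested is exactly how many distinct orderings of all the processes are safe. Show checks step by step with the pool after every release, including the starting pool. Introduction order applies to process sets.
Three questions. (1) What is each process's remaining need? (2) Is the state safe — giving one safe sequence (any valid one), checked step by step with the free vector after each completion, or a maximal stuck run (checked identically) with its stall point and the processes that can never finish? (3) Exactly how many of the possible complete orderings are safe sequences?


(1) Need matrix, components ordered type-D units, type-B units:
  proc-G: (2, 4)
  proc-E: (1, 0)
  proc-C: (0, 1)
  proc-B: (3, 2)
  proc-A: (1, 4)
  proc-D: (0, 3)
(2) UNSAFE — no complete ordering exists.
Key observation: after proc-C, proc-D complete, (0, 4) is the best the pool ever gets, yet each leftover process wants more type-D units.
Going as far as possible: proc-C, proc-D; after that, nothing fits. Step-by-step check:
  pool = (0, 2)
  run proc-C (needs (0, 1), free (0, 2)); after release of (0, 1) the pool is (0, 3)
  run proc-D (needs (0, 3), free (0, 3)); after release of (0, 1) the pool is (0, 4)
  proc-G cannot run: need (2, 4) vs free (0, 4) (insufficient type-D units)
  proc-E cannot run: need (1, 0) vs free (0, 4) (insufficient type-D units)
  proc-B cannot run: need (3, 2) vs free (0, 4) (insufficient type-D units)
  proc-A cannot run: need (1, 4) vs free (0, 4) (insufficient type-D units)
Processes that can never finish: proc-G, proc-E, proc-B and proc-A.
(3) The exact count: 0 of the possible complete orderings are safe sequences.


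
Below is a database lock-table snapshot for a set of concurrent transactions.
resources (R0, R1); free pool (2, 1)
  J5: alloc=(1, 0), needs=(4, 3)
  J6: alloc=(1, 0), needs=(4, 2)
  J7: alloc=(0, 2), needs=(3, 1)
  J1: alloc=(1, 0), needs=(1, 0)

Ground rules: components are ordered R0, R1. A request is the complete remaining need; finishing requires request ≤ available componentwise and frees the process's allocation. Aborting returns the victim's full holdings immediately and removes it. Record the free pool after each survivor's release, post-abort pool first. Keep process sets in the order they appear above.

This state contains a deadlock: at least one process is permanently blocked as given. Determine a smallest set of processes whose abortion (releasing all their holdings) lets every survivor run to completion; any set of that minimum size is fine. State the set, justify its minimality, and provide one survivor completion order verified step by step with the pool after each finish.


Abort J6.
Key observation: before aborting J6, J5 was permanently blocked — no order could ever run it; afterwards it completes at step 3.
No smaller set exists: with zero aborts the deadlock remains.
Survivors finish in the order: J1, J7, J5. Step-by-step check (pool after the aborts first):
  pool = (3, 1)
  run J1 (needs (1, 0), free (3, 1)); after release of (1, 0) the pool is (4, 1)
  run J7 (needs (3, 1), free (4, 1)); after release of (0, 2) the pool is (4, 3)
  run J5 (needs (4, 3), free (4, 3)); after release of (1, 0) the pool is (5, 3)


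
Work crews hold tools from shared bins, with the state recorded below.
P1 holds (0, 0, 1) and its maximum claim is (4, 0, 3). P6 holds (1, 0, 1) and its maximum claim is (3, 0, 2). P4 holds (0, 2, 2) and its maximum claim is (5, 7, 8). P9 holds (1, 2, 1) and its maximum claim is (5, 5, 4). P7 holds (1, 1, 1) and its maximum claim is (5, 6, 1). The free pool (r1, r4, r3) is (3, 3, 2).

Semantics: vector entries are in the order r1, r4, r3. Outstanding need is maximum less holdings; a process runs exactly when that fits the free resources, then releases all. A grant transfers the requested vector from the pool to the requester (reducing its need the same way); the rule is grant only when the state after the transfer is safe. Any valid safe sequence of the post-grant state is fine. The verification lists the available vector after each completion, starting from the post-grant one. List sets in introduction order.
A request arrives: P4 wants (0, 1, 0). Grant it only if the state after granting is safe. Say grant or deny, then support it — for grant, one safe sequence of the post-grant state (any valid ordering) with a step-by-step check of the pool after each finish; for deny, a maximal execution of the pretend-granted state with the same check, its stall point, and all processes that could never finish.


DENY: after the grant no complete ordering would exist.
Key observation: P6, P1 can finish, but then (4, 2, 4) is all there is, and the blocked group's r4 demands exceed it.
After a pretend grant, a maximal execution: P6, P1 — then nothing else fits. Walking it through:
  pool = (3, 2, 2)
  run P6 (needs (2, 0, 1), free (3, 2, 2)); after release of (1, 0, 1) the pool is (4, 2, 3)
  run P1 (needs (4, 0, 2), free (4, 2, 3)); after release of (0, 0, 1) the pool is (4, 2, 4)
  blocked: P4 wants (5, 4, 6), pool (4, 2, 4) — not enough r1, r4 and r3
  blocked: P9 wants (4, 3, 3), pool (4, 2, 4) — not enough r4
  blocked: P7 wants (4, 5, 0), pool (4, 2, 4) — not enough r4
Had the request been granted, P4, P9 and P7 could never finish.


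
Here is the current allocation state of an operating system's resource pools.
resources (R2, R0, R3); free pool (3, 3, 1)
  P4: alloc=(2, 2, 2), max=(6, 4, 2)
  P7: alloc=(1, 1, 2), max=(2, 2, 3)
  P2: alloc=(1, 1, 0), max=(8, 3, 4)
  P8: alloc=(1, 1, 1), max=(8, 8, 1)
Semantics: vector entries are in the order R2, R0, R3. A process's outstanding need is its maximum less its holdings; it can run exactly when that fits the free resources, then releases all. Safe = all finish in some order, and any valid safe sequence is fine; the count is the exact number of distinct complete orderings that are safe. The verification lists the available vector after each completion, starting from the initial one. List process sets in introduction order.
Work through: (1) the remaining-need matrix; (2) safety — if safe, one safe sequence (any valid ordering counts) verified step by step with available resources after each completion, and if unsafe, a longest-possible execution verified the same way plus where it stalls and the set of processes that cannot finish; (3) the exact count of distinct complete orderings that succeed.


(1) Need matrix, components ordered R2, R0, R3:
  P4: (4, 2, 0)
  P7: (1, 1, 1)
  P2: (7, 2, 4)
  P8: (7, 7, 0)
(2) UNSAFE.
Key observation: P7, P4 can finish, but then (6, 6, 5) is all there is, and the blocked group's R2 demands exceed it.
Going as far as possible: P7, P4; after that, nothing fits. Verifying each step:
  pool = (3, 3, 1)
  P7: need (1, 1, 1) fits (3, 3, 1); releases (1, 1, 2), pool now (4, 4, 3)
  P4: need (4, 2, 0) fits (4, 4, 3); releases (2, 2, 2), pool now (6, 6, 5)
  P2 still needs (7, 2, 4) but only (6, 6, 5) is free — short on R2
  P8 still needs (7, 7, 0) but only (6, 6, 5) is free — short on R2 and R0
Permanently blocked: P2 and P8.
(3) The exact count: 0 of the possible complete orderings are safe sequences.


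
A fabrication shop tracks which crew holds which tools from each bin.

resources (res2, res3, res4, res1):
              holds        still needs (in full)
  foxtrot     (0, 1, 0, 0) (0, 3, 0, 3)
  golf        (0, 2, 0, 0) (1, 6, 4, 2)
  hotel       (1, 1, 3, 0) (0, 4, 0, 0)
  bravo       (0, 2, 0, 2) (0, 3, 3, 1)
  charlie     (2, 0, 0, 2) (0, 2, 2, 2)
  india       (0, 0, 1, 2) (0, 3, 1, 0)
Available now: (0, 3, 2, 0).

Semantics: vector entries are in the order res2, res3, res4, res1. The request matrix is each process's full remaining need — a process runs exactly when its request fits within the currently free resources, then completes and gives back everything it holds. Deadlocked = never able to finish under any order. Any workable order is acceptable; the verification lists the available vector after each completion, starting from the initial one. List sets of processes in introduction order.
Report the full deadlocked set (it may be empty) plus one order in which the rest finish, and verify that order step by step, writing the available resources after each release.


No process is deadlocked.
Key observation: india can run right away; the returned allocation unlocks the remaining processes in turn.
The rest can finish in the order india, bravo, foxtrot, hotel, charlie, golf. Verifying each step:
  pool = (0, 3, 2, 0)
  india: need (0, 3, 1, 0) fits (0, 3, 2, 0); releases (0, 0, 1, 2), pool now (0, 3, 3, 2)
  bravo: need (0, 3, 3, 1) fits (0, 3, 3, 2); releases (0, 2, 0, 2), pool now (0, 5, 3, 4)
  foxtrot: need (0, 3, 0, 3) fits (0, 5, 3, 4); releases (0, 1, 0, 0), pool now (0, 6, 3, 4)
  hotel: need (0, 4, 0, 0) fits (0, 6, 3, 4); releases (1, 1, 3, 0), pool now (1, 7, 6, 4)
  charlie: need (0, 2, 2, 2) fits (1, 7, 6, 4); releases (2, 0, 0, 2), pool now (3, 7, 6, 6)
  golf: need (1, 6, 4, 2) fits (3, 7, 6, 6); releases (0, 2, 0, 0), pool now (3, 9, 6, 6)


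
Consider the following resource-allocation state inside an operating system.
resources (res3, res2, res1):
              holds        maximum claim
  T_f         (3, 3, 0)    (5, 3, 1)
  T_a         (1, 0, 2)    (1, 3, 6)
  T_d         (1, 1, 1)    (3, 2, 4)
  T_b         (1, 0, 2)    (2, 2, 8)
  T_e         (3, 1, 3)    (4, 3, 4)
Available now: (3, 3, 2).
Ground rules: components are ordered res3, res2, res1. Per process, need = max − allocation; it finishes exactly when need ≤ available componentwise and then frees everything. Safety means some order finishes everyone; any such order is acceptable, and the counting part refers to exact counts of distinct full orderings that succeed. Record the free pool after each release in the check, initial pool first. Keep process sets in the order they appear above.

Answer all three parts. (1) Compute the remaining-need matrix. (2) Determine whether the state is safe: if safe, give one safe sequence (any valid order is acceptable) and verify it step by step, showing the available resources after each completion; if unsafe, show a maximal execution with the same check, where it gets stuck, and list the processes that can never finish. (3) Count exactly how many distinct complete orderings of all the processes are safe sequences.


(1) Remaining need (order res3, res2, res1):
  T_f: (2, 0, 1)
  T_a: (0, 3, 4)
  T_d: (2, 1, 3)
  T_b: (1, 2, 6)
  T_e: (1, 2, 1)
(2) SAFE — a valid safe sequence is T_e, T_a, T_b, T_f, T_d.
Key observation: the order never hits an exact fit; T_e is the first step at the minimum slack of 1 on its requested resources ((1, 2, 1), (3, 3, 2) free).
Check, step by step:
  pool = (3, 3, 2)
  run T_e (needs (1, 2, 1), free (3, 3, 2)); after release of (3, 1, 3) the pool is (6, 4, 5)
  run T_a (needs (0, 3, 4), free (6, 4, 5)); after release of (1, 0, 2) the pool is (7, 4, 7)
  run T_b (needs (1, 2, 6), free (7, 4, 7)); after release of (1, 0, 2) the pool is (8, 4, 9)
  run T_f (needs (2, 0, 1), free (8, 4, 9)); after release of (3, 3, 0) the pool is (11, 7, 9)
  run T_d (needs (2, 1, 3), free (11, 7, 9)); after release of (1, 1, 1) the pool is (12, 8, 10)
(3) Precisely 20 of the possible complete orderings are safe sequences.


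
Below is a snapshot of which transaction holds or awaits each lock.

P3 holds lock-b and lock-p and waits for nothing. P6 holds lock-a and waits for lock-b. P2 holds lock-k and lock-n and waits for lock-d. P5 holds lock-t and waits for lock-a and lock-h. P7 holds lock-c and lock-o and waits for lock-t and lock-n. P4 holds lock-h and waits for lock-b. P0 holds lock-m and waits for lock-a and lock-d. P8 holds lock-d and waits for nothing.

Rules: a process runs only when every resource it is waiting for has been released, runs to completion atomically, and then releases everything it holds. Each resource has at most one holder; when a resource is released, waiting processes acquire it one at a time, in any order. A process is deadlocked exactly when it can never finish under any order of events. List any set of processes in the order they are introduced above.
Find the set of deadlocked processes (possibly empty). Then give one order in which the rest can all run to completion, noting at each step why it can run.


The deadlocked set is empty.
Key observation: the wait graph is acyclic; completion cascades from the unblocked processes through everyone else.
One completion order for the rest: P3, P4, P8, P6, P0, P5, P2, P7.
Step-by-step check:
  run P3 (it waits on nothing); releases lock-b and lock-p
  run P4 (all its waits — lock-b — are resolved); releases lock-h
  run P8 (it waits on nothing); releases lock-d
  run P6 (all its waits — lock-b — are resolved); releases lock-a
  run P0 (all its waits — lock-a and lock-d — are resolved); releases lock-m
  run P5 (all its waits — lock-a and lock-h — are resolved); releases lock-t
  run P2 (all its waits — lock-d — are resolved); releases lock-k and lock-n
  run P7 (all its waits — lock-t and lock-n — are resolved); releases lock-c and lock-o


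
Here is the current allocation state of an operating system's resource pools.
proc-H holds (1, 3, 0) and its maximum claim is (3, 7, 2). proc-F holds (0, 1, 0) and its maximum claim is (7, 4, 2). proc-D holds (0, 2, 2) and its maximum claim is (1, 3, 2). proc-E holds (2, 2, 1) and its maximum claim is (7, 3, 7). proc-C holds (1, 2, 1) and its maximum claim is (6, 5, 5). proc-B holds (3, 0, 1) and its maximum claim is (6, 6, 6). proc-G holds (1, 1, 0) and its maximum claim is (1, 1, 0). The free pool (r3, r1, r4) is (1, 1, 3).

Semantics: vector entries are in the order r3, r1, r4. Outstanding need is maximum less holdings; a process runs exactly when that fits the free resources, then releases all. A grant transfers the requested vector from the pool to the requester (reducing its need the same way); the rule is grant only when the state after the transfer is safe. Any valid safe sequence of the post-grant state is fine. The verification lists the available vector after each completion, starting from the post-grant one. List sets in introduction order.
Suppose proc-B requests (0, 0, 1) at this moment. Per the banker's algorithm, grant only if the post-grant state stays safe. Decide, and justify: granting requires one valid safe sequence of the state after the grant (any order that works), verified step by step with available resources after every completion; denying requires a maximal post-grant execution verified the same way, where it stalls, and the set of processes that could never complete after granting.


GRANT — the state after the grant stays safe, e.g. via proc-G, proc-D, proc-H, proc-B, proc-E, proc-F, proc-C.
Key observation: granting shrinks the pool to (1, 1, 2), yet proc-G still fits and the chain goes through.
Check on the post-grant state, step by step:
  pool = (1, 1, 2)
  proc-G needs (0, 0, 0) <= (1, 1, 2) -> finishes; pool += (1, 1, 0) = (2, 2, 2)
  proc-D needs (1, 1, 0) <= (2, 2, 2) -> finishes; pool += (0, 2, 2) = (2, 4, 4)
  proc-H needs (2, 4, 2) <= (2, 4, 4) -> finishes; pool += (1, 3, 0) = (3, 7, 4)
  proc-B needs (3, 6, 4) <= (3, 7, 4) -> finishes; pool += (3, 0, 2) = (6, 7, 6)
  proc-E needs (5, 1, 6) <= (6, 7, 6) -> finishes; pool += (2, 2, 1) = (8, 9, 7)
  proc-F needs (7, 3, 2) <= (8, 9, 7) -> finishes; pool += (0, 1, 0) = (8, 10, 7)
  proc-C needs (5, 3, 4) <= (8, 10, 7) -> finishes; pool += (1, 2, 1) = (9, 12, 8)


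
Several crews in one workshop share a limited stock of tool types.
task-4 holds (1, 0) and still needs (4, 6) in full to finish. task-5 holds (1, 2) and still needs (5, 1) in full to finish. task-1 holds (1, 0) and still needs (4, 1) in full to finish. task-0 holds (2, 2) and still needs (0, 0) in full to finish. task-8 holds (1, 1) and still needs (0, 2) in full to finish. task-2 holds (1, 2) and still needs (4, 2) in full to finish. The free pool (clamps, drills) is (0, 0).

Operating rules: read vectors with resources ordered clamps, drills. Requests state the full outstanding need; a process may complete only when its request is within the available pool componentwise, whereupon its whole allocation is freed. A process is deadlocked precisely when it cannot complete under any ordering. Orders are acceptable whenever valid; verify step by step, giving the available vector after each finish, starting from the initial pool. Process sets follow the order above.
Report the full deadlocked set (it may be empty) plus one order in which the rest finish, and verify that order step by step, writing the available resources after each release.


Deadlocked set: task-4, task-5, task-1 and task-2.
Key observation: once task-0, task-8 finish, the pool peaks at (3, 3) — and every remaining process still needs more clamps than that.
The rest can finish in the order task-0, task-8. Verifying each step:
  pool = (0, 0)
  run task-0 (needs (0, 0), free (0, 0)); after release of (2, 2) the pool is (2, 2)
  run task-8 (needs (0, 2), free (2, 2)); after release of (1, 1) the pool is (3, 3)
The blocked processes can never fit:
  task-4 cannot run: need (4, 6) vs free (3, 3) (insufficient clamps and drills)
  task-5 cannot run: need (5, 1) vs free (3, 3) (insufficient clamps)
  task-1 cannot run: need (4, 1) vs free (3, 3) (insufficient clamps)
  task-2 cannot run: need (4, 2) vs free (3, 3) (insufficient clamps)


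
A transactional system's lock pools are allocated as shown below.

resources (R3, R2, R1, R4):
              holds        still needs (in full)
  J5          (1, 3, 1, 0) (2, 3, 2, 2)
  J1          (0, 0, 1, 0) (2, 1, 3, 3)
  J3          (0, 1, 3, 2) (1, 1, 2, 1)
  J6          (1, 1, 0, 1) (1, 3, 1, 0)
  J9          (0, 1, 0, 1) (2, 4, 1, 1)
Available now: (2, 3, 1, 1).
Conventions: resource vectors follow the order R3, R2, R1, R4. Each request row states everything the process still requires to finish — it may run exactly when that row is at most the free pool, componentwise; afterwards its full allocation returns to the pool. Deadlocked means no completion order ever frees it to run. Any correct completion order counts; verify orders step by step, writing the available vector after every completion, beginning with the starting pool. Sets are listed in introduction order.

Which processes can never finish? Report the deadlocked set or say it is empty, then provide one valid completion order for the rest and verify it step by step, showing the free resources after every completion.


The deadlocked set is J5, J1 and J3.
Key observation: R1 is the bottleneck — with J6, J9 done the pool holds (3, 5, 1, 3), short of every remaining need.
One completion order for the rest: J6, J9. Check, step by step:
  pool = (2, 3, 1, 1)
  J6 needs (1, 3, 1, 0) <= (2, 3, 1, 1) -> finishes; pool += (1, 1, 0, 1) = (3, 4, 1, 2)
  J9 needs (2, 4, 1, 1) <= (3, 4, 1, 2) -> finishes; pool += (0, 1, 0, 1) = (3, 5, 1, 3)
None of the blocked processes ever fits:
  J5 cannot run: need (2, 3, 2, 2) vs free (3, 5, 1, 3) (insufficient R1)
  J1 cannot run: need (2, 1, 3, 3) vs free (3, 5, 1, 3) (insufficient R1)
  J3 cannot run: need (1, 1, 2, 1) vs free (3, 5, 1, 3) (insufficient R1)


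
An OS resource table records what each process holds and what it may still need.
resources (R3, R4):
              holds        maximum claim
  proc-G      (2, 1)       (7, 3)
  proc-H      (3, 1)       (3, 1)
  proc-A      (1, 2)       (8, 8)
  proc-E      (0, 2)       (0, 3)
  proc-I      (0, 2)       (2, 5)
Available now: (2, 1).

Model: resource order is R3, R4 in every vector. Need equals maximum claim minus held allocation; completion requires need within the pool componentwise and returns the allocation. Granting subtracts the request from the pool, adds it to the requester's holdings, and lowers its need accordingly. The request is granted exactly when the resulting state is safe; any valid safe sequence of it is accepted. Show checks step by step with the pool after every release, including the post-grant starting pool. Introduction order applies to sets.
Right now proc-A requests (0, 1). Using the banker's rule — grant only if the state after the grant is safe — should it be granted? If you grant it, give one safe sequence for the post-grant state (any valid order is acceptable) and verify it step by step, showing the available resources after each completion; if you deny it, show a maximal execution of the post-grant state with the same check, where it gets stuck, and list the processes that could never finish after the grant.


GRANT. The post-grant state is safe; one safe sequence: proc-H, proc-E, proc-G, proc-I, proc-A.
Key observation: post-grant, (2, 0) remains, and an order beginning with proc-H completes everyone.
Check on the post-grant state, step by step:
  pool = (2, 0)
  proc-H: need (0, 0) fits (2, 0); releases (3, 1), pool now (5, 1)
  proc-E: need (0, 1) fits (5, 1); releases (0, 2), pool now (5, 3)
  proc-G: need (5, 2) fits (5, 3); releases (2, 1), pool now (7, 4)
  proc-I: need (2, 3) fits (7, 4); releases (0, 2), pool now (7, 6)
  proc-A: need (7, 5) fits (7, 6); releases (1, 3), pool now (8, 9)


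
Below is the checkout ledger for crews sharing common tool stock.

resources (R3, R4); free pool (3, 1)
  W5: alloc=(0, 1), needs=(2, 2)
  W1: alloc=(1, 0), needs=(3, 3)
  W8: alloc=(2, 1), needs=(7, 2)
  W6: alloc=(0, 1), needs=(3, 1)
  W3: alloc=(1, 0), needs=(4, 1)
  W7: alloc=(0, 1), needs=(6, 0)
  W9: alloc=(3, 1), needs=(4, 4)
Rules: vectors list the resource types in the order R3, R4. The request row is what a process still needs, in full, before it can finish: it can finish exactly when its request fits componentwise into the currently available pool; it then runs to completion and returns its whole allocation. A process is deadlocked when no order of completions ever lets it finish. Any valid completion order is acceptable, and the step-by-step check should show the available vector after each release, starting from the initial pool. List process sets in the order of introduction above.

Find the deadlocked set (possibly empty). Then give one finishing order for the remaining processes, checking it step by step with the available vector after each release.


The deadlocked set is W8, W7 and W9.
Key observation: after W6, W5, W1, W3 the pool peaks at (5, 3), and each blocked process is short somewhere: W8 on R3; W7 on R3; W9 on R4.
A valid finishing order for the others: W6, W5, W1, W3. Step-by-step check:
  pool = (3, 1)
  W6: need (3, 1) fits (3, 1); releases (0, 1), pool now (3, 2)
  W5: need (2, 2) fits (3, 2); releases (0, 1), pool now (3, 3)
  W1: need (3, 3) fits (3, 3); releases (1, 0), pool now (4, 3)
  W3: need (4, 1) fits (4, 3); releases (1, 0), pool now (5, 3)
The blocked processes can never fit:
  blocked: W8 wants (7, 2), pool (5, 3) — not enough R3
  blocked: W7 wants (6, 0), pool (5, 3) — not enough R3
  blocked: W9 wants (4, 4), pool (5, 3) — not enough R4


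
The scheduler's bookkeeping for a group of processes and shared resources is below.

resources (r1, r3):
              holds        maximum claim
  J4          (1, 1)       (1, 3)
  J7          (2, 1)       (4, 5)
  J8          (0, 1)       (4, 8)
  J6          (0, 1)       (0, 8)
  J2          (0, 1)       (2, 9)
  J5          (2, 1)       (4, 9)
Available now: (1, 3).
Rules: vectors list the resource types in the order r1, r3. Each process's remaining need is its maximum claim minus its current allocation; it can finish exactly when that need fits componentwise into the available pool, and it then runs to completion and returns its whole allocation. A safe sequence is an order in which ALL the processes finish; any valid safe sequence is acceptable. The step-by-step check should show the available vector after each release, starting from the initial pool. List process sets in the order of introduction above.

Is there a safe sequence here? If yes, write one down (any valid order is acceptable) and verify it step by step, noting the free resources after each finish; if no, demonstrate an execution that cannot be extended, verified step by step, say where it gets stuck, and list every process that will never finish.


UNSAFE — no complete ordering exists.
Key observation: the wall is r3: completing J4, J7 brings the pool only to (4, 5), and all the rest need more.
Going as far as possible: J4, J7; after that, nothing fits. Check, step by step:
  pool = (1, 3)
  J4 needs (0, 2) <= (1, 3) -> finishes; pool += (1, 1) = (2, 4)
  J7 needs (2, 4) <= (2, 4) -> finishes; pool += (2, 1) = (4, 5)
  blocked: J8 wants (4, 7), pool (4, 5) — not enough r3
  blocked: J6 wants (0, 7), pool (4, 5) — not enough r3
  blocked: J2 wants (2, 8), pool (4, 5) — not enough r3
  blocked: J5 wants (2, 8), pool (4, 5) — not enough r3
Never able to finish: J8, J6, J2 and J5.


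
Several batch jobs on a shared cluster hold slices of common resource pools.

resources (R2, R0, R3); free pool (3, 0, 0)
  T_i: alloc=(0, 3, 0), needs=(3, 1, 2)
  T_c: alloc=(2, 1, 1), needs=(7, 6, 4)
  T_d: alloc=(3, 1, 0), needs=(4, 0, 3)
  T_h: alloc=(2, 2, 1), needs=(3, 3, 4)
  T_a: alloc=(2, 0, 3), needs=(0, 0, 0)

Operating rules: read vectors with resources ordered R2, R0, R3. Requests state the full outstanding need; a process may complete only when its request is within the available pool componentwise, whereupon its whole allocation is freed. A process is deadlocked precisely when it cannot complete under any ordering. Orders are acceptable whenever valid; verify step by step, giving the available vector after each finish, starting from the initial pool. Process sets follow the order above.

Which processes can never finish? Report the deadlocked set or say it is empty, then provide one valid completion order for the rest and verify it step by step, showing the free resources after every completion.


The deadlocked set is T_c and T_h.
Key observation: R3 is the bottleneck — with T_a, T_d, T_i done the pool holds (8, 4, 3), short of every remaining need.
One completion order for the rest: T_a, T_d, T_i. Walking it through:
  pool = (3, 0, 0)
  T_a needs (0, 0, 0) <= (3, 0, 0) -> finishes; pool += (2, 0, 3) = (5, 0, 3)
  T_d needs (4, 0, 3) <= (5, 0, 3) -> finishes; pool += (3, 1, 0) = (8, 1, 3)
  T_i needs (3, 1, 2) <= (8, 1, 3) -> finishes; pool += (0, 3, 0) = (8, 4, 3)
The blocked processes can never fit:
  T_c still needs (7, 6, 4) but only (8, 4, 3) is free — short on R0 and R3
  T_h still needs (3, 3, 4) but only (8, 4, 3) is free — short on R3


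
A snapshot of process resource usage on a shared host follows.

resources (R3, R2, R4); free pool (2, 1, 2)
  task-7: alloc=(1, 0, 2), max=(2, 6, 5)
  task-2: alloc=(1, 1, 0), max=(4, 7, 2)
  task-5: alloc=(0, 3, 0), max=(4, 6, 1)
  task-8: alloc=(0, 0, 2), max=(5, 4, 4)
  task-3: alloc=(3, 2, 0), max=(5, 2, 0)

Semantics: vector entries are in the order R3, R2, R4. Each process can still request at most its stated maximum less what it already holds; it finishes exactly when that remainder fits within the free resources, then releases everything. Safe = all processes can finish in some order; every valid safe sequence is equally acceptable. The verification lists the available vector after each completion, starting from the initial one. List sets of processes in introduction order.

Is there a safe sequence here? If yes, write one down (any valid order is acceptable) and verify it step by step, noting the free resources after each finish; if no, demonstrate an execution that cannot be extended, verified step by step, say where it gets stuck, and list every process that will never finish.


SAFE, for example via the order task-3, task-5, task-8, task-7, task-2.
Key observation: the first exact fit in this order is task-3 — it needs (2, 0, 0) with (2, 1, 2) free, meeting a requested resource to the last unit.
Check, step by step:
  pool = (2, 1, 2)
  run task-3 (needs (2, 0, 0), free (2, 1, 2)); after release of (3, 2, 0) the pool is (5, 3, 2)
  run task-5 (needs (4, 3, 1), free (5, 3, 2)); after release of (0, 3, 0) the pool is (5, 6, 2)
  run task-8 (needs (5, 4, 2), free (5, 6, 2)); after release of (0, 0, 2) the pool is (5, 6, 4)
  run task-7 (needs (1, 6, 3), free (5, 6, 4)); after release of (1, 0, 2) the pool is (6, 6, 6)
  run task-2 (needs (3, 6, 2), free (6, 6, 6)); after release of (1, 1, 0) the pool is (7, 7, 6)


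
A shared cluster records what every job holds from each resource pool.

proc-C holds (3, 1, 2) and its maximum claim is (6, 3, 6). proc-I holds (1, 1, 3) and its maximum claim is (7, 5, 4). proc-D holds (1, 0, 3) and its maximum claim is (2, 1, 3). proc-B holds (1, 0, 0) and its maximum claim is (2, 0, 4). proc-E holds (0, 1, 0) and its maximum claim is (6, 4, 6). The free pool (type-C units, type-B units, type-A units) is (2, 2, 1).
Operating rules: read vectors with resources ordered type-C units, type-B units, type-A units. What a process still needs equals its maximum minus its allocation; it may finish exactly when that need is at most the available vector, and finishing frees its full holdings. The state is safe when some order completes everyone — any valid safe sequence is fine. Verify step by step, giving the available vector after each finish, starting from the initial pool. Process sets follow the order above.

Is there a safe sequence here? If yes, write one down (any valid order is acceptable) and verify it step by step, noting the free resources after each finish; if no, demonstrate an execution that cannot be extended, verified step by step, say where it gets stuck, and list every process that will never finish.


The state is SAFE; one workable sequence: proc-D, proc-C, proc-E, proc-B, proc-I.
Key observation: the first exact fit in this order is proc-C — it needs (3, 2, 4) with (3, 2, 4) free, meeting a requested resource to the last unit.
Step-by-step check:
  pool = (2, 2, 1)
  run proc-D (needs (1, 1, 0), free (2, 2, 1)); after release of (1, 0, 3) the pool is (3, 2, 4)
  run proc-C (needs (3, 2, 4), free (3, 2, 4)); after release of (3, 1, 2) the pool is (6, 3, 6)
  run proc-E (needs (6, 3, 6), free (6, 3, 6)); after release of (0, 1, 0) the pool is (6, 4, 6)
  run proc-B (needs (1, 0, 4), free (6, 4, 6)); after release of (1, 0, 0) the pool is (7, 4, 6)
  run proc-I (needs (6, 4, 1), free (7, 4, 6)); after release of (1, 1, 3) the pool is (8, 5, 9)


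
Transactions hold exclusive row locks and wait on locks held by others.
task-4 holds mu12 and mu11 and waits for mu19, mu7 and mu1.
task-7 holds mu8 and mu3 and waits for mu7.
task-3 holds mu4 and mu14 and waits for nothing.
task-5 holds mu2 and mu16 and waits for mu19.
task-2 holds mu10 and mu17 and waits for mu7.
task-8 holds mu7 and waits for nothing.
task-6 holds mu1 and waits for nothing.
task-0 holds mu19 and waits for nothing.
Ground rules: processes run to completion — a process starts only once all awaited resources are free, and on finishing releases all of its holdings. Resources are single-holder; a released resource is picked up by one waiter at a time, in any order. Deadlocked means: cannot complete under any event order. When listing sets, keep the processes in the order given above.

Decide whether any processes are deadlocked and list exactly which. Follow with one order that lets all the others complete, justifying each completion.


Nothing here is deadlocked.
Key observation: the wait relation is loop-free; peeling off processes with no waits unwinds the whole state.
One completion order for the rest: task-8, task-7, task-2, task-6, task-0, task-4, task-5, task-3.
Verifying each step:
  task-8: no waits; runs immediately, freeing mu7
  task-7 waits on mu7 — all released -> runs and releases mu8 and mu3
  task-2 waits on mu7 — all released -> runs and releases mu10 and mu17
  task-6: no waits; runs immediately, freeing mu1
  task-0: no waits; runs immediately, freeing mu19
  task-4 waits on mu19, mu7 and mu1 — all released -> runs and releases mu12 and mu11
  task-5 waits on mu19 — all released -> runs and releases mu2 and mu16
  task-3: no waits; runs immediately, freeing mu4 and mu14


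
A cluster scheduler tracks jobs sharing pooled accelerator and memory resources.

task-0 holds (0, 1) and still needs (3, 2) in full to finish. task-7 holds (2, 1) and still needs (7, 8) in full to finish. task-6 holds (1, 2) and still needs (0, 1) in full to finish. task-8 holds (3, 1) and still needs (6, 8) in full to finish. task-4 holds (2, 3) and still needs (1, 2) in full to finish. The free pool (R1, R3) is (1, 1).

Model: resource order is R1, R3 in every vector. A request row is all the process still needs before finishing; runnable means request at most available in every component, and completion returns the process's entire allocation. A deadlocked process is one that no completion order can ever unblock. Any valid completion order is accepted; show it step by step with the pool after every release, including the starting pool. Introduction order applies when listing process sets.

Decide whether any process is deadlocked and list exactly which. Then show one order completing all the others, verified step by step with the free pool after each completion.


The deadlocked set is task-7 and task-8.
Key observation: once task-6, task-4, task-0 finish, the pool peaks at (4, 7) — and every remaining process still needs more R1 than that.
One completion order for the rest: task-6, task-4, task-0. Step-by-step check:
  pool = (1, 1)
  run task-6 (needs (0, 1), free (1, 1)); after release of (1, 2) the pool is (2, 3)
  run task-4 (needs (1, 2), free (2, 3)); after release of (2, 3) the pool is (4, 6)
  run task-0 (needs (3, 2), free (4, 6)); after release of (0, 1) the pool is (4, 7)
The stuck group stays short no matter what:
  blocked: task-7 wants (7, 8), pool (4, 7) — not enough R1 and R3
  blocked: task-8 wants (6, 8), pool (4, 7) — not enough R1 and R3


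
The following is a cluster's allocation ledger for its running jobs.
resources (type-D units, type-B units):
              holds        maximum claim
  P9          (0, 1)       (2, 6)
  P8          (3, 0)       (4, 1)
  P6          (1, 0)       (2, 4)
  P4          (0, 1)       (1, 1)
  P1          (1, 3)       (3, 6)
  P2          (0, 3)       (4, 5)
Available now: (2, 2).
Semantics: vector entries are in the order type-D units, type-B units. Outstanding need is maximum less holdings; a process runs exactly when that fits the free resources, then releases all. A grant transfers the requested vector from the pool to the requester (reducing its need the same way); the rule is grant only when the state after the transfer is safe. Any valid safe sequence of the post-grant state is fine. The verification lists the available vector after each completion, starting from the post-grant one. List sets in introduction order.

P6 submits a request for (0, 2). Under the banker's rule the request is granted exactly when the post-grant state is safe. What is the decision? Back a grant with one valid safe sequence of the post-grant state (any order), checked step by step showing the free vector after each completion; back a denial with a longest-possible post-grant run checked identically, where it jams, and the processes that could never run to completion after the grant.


DENY. Granting would leave the state unsafe.
Key observation: once P4, P8 finish, the pool peaks at (5, 1) — and every remaining process still needs more type-B units than that.
After a pretend grant, a maximal execution: P4, P8 — then nothing else fits. Walking it through:
  pool = (2, 0)
  run P4 (needs (1, 0), free (2, 0)); after release of (0, 1) the pool is (2, 1)
  run P8 (needs (1, 1), free (2, 1)); after release of (3, 0) the pool is (5, 1)
  blocked: P9 wants (2, 5), pool (5, 1) — not enough type-B units
  blocked: P6 wants (1, 2), pool (5, 1) — not enough type-B units
  blocked: P1 wants (2, 3), pool (5, 1) — not enough type-B units
  blocked: P2 wants (4, 2), pool (5, 1) — not enough type-B units
Had the request been granted, P9, P6, P1 and P2 could never finish.
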